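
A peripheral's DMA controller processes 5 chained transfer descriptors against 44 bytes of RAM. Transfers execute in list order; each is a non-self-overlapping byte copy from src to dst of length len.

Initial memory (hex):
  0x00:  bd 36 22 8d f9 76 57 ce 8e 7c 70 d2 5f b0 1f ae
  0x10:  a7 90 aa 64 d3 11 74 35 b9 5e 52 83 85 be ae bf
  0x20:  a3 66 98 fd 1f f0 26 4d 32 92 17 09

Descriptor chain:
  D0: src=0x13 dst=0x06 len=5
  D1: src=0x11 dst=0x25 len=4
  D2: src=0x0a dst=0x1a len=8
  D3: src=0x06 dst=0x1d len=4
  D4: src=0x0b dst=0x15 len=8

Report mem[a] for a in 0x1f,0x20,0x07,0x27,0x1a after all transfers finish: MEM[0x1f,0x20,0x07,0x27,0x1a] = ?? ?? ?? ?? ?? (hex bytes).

MEM[0x1f,0x20,0x07,0x27,0x1a] = 11 74 d3 64 a7

  after D0: wrote 5B at 0x06 = 64d3117435
  after D1: wrote 4B at 0x25 = 90aa64d3
  after D2: wrote 8B at 0x1a = 35d25fb01faea790
  after D3: wrote 4B at 0x1d = 64d31174
  after D4: wrote 8B at 0x15 = d25fb01faea790aa
query mem[0x1f]=0x11, mem[0x20]=0x74, mem[0x07]=0xd3, mem[0x27]=0x64, mem[0x1a]=0xa7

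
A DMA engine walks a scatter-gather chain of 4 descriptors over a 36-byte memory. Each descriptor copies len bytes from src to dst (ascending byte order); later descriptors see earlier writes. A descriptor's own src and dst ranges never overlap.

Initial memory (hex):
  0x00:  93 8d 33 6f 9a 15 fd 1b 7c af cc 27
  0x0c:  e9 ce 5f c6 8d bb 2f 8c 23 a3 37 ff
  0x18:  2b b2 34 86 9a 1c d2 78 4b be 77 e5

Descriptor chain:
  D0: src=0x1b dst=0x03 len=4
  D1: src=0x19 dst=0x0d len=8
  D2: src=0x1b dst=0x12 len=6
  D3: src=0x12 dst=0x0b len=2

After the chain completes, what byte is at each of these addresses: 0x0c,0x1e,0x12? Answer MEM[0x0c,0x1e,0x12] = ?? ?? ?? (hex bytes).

MEM[0x0c,0x1e,0x12] = 9a d2 86

  after D0: wrote 4B at 0x03 = 869a1cd2
  after D1: wrote 8B at 0x0d = b234869a1cd2784b
  after D2: wrote 6B at 0x12 = 869a1cd2784b
  after D3: wrote 2B at 0x0b = 869a
query mem[0x0c]=0x9a, mem[0x1e]=0xd2, mem[0x12]=0x86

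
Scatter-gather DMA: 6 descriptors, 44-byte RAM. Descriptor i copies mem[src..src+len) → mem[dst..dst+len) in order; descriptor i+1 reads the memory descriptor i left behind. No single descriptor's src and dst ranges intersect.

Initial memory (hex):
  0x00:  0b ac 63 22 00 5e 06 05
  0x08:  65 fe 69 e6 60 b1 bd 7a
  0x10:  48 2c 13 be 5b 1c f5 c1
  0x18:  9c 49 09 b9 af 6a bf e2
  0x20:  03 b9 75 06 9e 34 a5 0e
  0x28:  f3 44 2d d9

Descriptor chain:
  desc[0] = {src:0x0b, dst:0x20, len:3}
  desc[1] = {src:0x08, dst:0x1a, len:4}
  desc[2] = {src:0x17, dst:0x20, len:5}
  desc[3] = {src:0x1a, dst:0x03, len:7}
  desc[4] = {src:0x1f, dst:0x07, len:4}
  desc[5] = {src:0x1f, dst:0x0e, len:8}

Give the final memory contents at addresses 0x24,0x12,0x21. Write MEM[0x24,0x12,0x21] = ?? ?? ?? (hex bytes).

#0 dst[0x20+3] := {0xe6,0x60,0xb1}
#1 dst[0x1a+4] := {0x65,0xfe,0x69,0xe6}
#2 dst[0x20+5] := {0xc1,0x9c,0x49,0x65,0xfe}
#3 dst[0x03+7] := {0x65,0xfe,0x69,0xe6,0xbf,0xe2,0xc1}
#4 dst[0x07+4] := {0xe2,0xc1,0x9c,0x49}
#5 dst[0x0e+8] := {0xe2,0xc1,0x9c,0x49,0x65,0xfe,0x34,0xa5}
query mem[0x24]=0xfe, mem[0x12]=0x65, mem[0x21]=0x9c

MEM[0x24,0x12,0x21] = fe 65 9c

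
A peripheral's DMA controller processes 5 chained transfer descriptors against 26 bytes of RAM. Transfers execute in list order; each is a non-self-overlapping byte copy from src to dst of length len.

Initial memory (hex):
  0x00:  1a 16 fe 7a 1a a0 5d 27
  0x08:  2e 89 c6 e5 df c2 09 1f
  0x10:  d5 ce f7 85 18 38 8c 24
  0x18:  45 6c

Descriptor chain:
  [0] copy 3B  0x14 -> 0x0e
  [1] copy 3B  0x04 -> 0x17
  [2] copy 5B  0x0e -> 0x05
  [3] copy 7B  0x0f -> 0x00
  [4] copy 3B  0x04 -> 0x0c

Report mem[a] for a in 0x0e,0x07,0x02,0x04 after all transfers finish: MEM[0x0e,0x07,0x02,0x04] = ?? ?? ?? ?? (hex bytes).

[0] 0x14->0x0e len=3 : 18 38 8c
[1] 0x04->0x17 len=3 : 1a a0 5d
[2] 0x0e->0x05 len=5 : 18 38 8c ce f7
[3] 0x0f->0x00 len=7 : 38 8c ce f7 85 18 38
[4] 0x04->0x0c len=3 : 85 18 38
query mem[0x0e]=0x38, mem[0x07]=0x8c, mem[0x02]=0xce, mem[0x04]=0x85

MEM[0x0e,0x07,0x02,0x04] = 38 8c ce 85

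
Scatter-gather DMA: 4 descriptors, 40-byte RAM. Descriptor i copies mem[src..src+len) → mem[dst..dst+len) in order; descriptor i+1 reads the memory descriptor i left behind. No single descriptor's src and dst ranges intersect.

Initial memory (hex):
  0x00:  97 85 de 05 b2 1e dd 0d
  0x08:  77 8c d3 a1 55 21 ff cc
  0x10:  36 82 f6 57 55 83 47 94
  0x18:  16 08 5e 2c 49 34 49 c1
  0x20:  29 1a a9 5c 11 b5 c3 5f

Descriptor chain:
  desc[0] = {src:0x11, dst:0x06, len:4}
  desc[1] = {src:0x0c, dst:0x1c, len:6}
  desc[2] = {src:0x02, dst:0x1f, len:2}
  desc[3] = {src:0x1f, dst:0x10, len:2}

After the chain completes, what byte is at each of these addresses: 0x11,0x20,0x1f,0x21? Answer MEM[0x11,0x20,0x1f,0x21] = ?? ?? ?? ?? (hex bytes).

#0 dst[0x06+4] := {0x82,0xf6,0x57,0x55}
#1 dst[0x1c+6] := {0x55,0x21,0xff,0xcc,0x36,0x82}
#2 dst[0x1f+2] := {0xde,0x05}
#3 dst[0x10+2] := {0xde,0x05}
query mem[0x11]=0x05, mem[0x20]=0x05, mem[0x1f]=0xde, mem[0x21]=0x82

MEM[0x11,0x20,0x1f,0x21] = 05 05 de 82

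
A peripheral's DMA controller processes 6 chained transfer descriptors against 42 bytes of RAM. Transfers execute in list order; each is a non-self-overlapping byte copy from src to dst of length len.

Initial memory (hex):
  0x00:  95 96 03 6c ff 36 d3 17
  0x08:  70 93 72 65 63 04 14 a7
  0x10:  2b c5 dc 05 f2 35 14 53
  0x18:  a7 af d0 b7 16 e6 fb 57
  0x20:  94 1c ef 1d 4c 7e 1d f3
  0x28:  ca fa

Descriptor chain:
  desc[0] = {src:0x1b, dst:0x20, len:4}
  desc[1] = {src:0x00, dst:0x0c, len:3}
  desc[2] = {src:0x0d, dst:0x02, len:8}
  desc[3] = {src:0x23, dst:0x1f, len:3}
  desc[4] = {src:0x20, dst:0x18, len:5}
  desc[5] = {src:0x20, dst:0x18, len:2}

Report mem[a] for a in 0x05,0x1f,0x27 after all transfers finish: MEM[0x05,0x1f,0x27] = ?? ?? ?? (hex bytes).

#0 dst[0x20+4] := {0xb7,0x16,0xe6,0xfb}
#1 dst[0x0c+3] := {0x95,0x96,0x03}
#2 dst[0x02+8] := {0x96,0x03,0xa7,0x2b,0xc5,0xdc,0x05,0xf2}
#3 dst[0x1f+3] := {0xfb,0x4c,0x7e}
#4 dst[0x18+5] := {0x4c,0x7e,0xe6,0xfb,0x4c}
#5 dst[0x18+2] := {0x4c,0x7e}
query mem[0x05]=0x2b, mem[0x1f]=0xfb, mem[0x27]=0xf3

MEM[0x05,0x1f,0x27] = 2b fb f3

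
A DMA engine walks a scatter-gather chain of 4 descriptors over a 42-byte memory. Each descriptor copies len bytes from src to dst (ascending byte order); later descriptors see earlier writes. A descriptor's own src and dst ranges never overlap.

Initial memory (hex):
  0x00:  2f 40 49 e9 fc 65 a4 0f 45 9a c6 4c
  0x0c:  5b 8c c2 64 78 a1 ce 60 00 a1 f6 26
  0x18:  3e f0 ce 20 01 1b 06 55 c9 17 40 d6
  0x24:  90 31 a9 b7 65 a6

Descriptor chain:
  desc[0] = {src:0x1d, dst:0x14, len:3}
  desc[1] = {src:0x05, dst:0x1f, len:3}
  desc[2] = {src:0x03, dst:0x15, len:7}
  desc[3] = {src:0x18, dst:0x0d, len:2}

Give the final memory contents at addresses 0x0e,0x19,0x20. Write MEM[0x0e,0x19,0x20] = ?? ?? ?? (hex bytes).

MEM[0x0e,0x19,0x20] = 0f 0f a4

D0: mem[0x14..0x16] <- [1b 06 55]
D1: mem[0x1f..0x21] <- [65 a4 0f]
D2: mem[0x15..0x1b] <- [e9 fc 65 a4 0f 45 9a]
D3: mem[0x0d..0x0e] <- [a4 0f]
query mem[0x0e]=0x0f, mem[0x19]=0x0f, mem[0x20]=0xa4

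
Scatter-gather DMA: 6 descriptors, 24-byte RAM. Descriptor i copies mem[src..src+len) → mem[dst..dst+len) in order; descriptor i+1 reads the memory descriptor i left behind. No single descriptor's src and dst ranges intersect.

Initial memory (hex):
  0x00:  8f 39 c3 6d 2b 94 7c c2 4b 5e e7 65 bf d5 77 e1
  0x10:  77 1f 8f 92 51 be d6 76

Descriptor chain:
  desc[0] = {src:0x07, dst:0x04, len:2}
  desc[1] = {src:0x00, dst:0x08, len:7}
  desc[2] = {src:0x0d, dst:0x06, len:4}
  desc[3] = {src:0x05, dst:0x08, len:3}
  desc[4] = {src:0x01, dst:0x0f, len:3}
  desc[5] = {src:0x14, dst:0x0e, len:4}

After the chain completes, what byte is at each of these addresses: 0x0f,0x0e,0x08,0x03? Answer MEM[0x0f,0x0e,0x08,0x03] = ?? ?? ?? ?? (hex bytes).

  after D0: wrote 2B at 0x04 = c24b
  after D1: wrote 7B at 0x08 = 8f39c36dc24b7c
  after D2: wrote 4B at 0x06 = 4b7ce177
  after D3: wrote 3B at 0x08 = 4b4b7c
  after D4: wrote 3B at 0x0f = 39c36d
  after D5: wrote 4B at 0x0e = 51bed676
query mem[0x0f]=0xbe, mem[0x0e]=0x51, mem[0x08]=0x4b, mem[0x03]=0x6d

MEM[0x0f,0x0e,0x08,0x03] = be 51 4b 6d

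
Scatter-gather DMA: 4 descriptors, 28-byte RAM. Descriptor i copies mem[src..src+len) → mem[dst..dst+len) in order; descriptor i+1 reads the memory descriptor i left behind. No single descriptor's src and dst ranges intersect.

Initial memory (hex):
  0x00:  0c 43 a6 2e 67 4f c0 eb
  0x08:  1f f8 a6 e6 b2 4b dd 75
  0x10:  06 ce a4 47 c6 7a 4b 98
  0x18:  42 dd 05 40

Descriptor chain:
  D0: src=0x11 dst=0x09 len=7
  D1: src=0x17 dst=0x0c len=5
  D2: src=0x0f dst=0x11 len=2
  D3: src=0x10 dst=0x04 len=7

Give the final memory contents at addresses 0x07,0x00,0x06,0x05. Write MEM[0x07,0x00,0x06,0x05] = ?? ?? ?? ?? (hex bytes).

  after D0: wrote 7B at 0x09 = cea447c67a4b98
  after D1: wrote 5B at 0x0c = 9842dd0540
  after D2: wrote 2B at 0x11 = 0540
  after D3: wrote 7B at 0x04 = 40054047c67a4b
query mem[0x07]=0x47, mem[0x00]=0x0c, mem[0x06]=0x40, mem[0x05]=0x05

MEM[0x07,0x00,0x06,0x05] = 47 0c 40 05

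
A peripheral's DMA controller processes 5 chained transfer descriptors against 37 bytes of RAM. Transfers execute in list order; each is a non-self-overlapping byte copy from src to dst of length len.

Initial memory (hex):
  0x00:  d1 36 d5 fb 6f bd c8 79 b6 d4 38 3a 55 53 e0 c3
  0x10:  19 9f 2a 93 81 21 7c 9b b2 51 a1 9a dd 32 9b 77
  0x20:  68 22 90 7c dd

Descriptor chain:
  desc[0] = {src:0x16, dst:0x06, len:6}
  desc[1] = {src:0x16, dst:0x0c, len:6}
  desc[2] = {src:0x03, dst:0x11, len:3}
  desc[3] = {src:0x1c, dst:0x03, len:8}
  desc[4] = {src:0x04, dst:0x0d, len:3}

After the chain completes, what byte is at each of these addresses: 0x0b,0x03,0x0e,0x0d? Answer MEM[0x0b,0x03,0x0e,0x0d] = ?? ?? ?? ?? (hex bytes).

MEM[0x0b,0x03,0x0e,0x0d] = 9a dd 9b 32

[0] 0x16->0x06 len=6 : 7c 9b b2 51 a1 9a
[1] 0x16->0x0c len=6 : 7c 9b b2 51 a1 9a
[2] 0x03->0x11 len=3 : fb 6f bd
[3] 0x1c->0x03 len=8 : dd 32 9b 77 68 22 90 7c
[4] 0x04->0x0d len=3 : 32 9b 77
query mem[0x0b]=0x9a, mem[0x03]=0xdd, mem[0x0e]=0x9b, mem[0x0d]=0x32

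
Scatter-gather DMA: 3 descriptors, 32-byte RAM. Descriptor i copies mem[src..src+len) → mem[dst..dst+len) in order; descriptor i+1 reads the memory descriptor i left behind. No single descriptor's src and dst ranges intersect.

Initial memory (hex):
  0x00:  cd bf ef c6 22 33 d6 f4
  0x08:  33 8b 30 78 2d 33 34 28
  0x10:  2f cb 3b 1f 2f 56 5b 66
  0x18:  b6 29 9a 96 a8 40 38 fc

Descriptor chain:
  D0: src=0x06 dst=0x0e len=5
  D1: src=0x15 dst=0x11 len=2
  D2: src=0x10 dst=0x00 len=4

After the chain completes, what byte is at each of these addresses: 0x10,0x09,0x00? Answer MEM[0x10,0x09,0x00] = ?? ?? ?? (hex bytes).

[0] 0x06->0x0e len=5 : d6 f4 33 8b 30
[1] 0x15->0x11 len=2 : 56 5b
[2] 0x10->0x00 len=4 : 33 56 5b 1f
query mem[0x10]=0x33, mem[0x09]=0x8b, mem[0x00]=0x33

MEM[0x10,0x09,0x00] = 33 8b 33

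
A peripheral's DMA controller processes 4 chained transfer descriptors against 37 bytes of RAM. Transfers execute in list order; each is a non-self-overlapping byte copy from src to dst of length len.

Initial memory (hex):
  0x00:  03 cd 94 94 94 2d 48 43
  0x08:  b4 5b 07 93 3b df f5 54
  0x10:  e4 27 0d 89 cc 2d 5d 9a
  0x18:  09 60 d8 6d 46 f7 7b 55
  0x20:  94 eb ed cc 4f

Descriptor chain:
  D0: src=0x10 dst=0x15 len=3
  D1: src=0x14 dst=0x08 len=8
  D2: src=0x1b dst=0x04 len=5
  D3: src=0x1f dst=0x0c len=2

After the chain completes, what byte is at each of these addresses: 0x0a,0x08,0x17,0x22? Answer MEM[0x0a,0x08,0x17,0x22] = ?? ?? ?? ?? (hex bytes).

MEM[0x0a,0x08,0x17,0x22] = 27 55 0d ed

[0] 0x10->0x15 len=3 : e4 27 0d
[1] 0x14->0x08 len=8 : cc e4 27 0d 09 60 d8 6d
[2] 0x1b->0x04 len=5 : 6d 46 f7 7b 55
[3] 0x1f->0x0c len=2 : 55 94
query mem[0x0a]=0x27, mem[0x08]=0x55, mem[0x17]=0x0d, mem[0x22]=0xed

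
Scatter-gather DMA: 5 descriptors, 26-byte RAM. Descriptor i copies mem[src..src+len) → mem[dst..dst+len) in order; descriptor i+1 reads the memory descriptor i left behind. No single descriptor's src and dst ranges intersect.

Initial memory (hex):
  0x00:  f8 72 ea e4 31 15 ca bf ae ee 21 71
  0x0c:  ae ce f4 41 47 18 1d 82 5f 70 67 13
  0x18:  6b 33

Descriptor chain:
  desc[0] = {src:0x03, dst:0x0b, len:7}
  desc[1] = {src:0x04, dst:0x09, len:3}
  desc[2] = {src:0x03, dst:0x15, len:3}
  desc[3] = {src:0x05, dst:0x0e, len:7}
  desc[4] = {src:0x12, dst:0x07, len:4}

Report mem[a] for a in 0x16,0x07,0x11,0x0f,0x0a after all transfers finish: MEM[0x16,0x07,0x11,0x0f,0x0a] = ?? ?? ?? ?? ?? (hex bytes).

[0] 0x03->0x0b len=7 : e4 31 15 ca bf ae ee
[1] 0x04->0x09 len=3 : 31 15 ca
[2] 0x03->0x15 len=3 : e4 31 15
[3] 0x05->0x0e len=7 : 15 ca bf ae 31 15 ca
[4] 0x12->0x07 len=4 : 31 15 ca e4
query mem[0x16]=0x31, mem[0x07]=0x31, mem[0x11]=0xae, mem[0x0f]=0xca, mem[0x0a]=0xe4

MEM[0x16,0x07,0x11,0x0f,0x0a] = 31 31 ae ca e4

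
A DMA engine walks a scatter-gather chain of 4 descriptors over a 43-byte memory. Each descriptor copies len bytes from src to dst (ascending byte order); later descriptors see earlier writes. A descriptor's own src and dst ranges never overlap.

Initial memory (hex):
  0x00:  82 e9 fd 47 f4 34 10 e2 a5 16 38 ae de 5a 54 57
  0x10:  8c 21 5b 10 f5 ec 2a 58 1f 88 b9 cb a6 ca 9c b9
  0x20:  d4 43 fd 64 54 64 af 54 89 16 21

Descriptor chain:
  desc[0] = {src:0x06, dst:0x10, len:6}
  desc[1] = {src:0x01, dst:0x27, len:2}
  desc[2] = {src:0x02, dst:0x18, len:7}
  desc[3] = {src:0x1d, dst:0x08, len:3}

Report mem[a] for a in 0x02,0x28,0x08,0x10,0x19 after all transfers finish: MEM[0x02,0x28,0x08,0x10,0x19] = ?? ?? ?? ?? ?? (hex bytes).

MEM[0x02,0x28,0x08,0x10,0x19] = fd fd e2 10 47

D0: mem[0x10..0x15] <- [10 e2 a5 16 38 ae]
D1: mem[0x27..0x28] <- [e9 fd]
D2: mem[0x18..0x1e] <- [fd 47 f4 34 10 e2 a5]
D3: mem[0x08..0x0a] <- [e2 a5 b9]
query mem[0x02]=0xfd, mem[0x28]=0xfd, mem[0x08]=0xe2, mem[0x10]=0x10, mem[0x19]=0x47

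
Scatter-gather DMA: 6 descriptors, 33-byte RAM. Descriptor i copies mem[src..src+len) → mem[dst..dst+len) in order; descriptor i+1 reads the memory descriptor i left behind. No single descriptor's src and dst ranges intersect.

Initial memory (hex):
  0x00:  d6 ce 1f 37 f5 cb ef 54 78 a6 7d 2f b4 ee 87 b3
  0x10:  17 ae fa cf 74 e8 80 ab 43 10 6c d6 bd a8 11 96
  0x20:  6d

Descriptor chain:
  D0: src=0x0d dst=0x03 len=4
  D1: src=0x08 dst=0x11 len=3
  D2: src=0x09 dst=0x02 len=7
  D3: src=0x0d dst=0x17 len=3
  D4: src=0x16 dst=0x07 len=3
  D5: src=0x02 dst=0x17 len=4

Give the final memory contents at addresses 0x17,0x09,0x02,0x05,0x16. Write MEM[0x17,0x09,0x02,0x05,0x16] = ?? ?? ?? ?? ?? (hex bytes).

MEM[0x17,0x09,0x02,0x05,0x16] = a6 87 a6 b4 80

  after D0: wrote 4B at 0x03 = ee87b317
  after D1: wrote 3B at 0x11 = 78a67d
  after D2: wrote 7B at 0x02 = a67d2fb4ee87b3
  after D3: wrote 3B at 0x17 = ee87b3
  after D4: wrote 3B at 0x07 = 80ee87
  after D5: wrote 4B at 0x17 = a67d2fb4
query mem[0x17]=0xa6, mem[0x09]=0x87, mem[0x02]=0xa6, mem[0x05]=0xb4, mem[0x16]=0x80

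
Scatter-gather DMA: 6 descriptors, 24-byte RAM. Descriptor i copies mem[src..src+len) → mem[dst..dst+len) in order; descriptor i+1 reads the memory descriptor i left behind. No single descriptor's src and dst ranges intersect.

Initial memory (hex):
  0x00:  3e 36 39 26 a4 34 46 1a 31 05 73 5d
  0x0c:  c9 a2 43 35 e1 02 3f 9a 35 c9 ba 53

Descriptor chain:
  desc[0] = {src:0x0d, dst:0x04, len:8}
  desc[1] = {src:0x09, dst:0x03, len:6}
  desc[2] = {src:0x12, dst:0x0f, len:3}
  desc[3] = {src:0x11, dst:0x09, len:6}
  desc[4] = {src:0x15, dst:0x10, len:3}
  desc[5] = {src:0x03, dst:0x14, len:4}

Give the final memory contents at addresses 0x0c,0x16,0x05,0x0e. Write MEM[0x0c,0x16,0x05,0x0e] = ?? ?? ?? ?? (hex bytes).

  after D0: wrote 8B at 0x04 = a24335e1023f9a35
  after D1: wrote 6B at 0x03 = 3f9a35c9a243
  after D2: wrote 3B at 0x0f = 3f9a35
  after D3: wrote 6B at 0x09 = 353f9a35c9ba
  after D4: wrote 3B at 0x10 = c9ba53
  after D5: wrote 4B at 0x14 = 3f9a35c9
query mem[0x0c]=0x35, mem[0x16]=0x35, mem[0x05]=0x35, mem[0x0e]=0xba

MEM[0x0c,0x16,0x05,0x0e] = 35 35 35 ba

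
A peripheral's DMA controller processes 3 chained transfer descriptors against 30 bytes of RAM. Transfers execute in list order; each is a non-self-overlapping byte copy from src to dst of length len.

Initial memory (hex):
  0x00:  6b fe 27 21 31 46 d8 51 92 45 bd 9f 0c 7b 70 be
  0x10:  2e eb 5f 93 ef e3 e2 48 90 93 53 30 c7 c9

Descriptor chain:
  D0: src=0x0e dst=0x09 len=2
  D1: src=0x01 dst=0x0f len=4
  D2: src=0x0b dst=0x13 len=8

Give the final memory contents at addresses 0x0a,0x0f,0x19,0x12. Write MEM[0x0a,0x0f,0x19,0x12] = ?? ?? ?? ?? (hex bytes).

  after D0: wrote 2B at 0x09 = 70be
  after D1: wrote 4B at 0x0f = fe272131
  after D2: wrote 8B at 0x13 = 9f0c7b70fe272131
query mem[0x0a]=0xbe, mem[0x0f]=0xfe, mem[0x19]=0x21, mem[0x12]=0x31

MEM[0x0a,0x0f,0x19,0x12] = be fe 21 31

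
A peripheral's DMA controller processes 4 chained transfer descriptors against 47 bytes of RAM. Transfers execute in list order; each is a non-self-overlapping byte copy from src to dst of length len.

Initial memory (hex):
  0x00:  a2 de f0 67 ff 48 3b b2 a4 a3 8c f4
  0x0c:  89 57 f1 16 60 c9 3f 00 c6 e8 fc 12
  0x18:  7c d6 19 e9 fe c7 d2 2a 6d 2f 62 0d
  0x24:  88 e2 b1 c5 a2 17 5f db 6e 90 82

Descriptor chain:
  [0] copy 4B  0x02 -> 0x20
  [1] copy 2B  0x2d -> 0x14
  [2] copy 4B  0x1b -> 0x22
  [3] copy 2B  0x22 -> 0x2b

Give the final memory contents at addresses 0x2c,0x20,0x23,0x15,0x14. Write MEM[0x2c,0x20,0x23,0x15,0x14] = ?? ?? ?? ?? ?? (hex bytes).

MEM[0x2c,0x20,0x23,0x15,0x14] = fe f0 fe 82 90

  after D0: wrote 4B at 0x20 = f067ff48
  after D1: wrote 2B at 0x14 = 9082
  after D2: wrote 4B at 0x22 = e9fec7d2
  after D3: wrote 2B at 0x2b = e9fe
query mem[0x2c]=0xfe, mem[0x20]=0xf0, mem[0x23]=0xfe, mem[0x15]=0x82, mem[0x14]=0x90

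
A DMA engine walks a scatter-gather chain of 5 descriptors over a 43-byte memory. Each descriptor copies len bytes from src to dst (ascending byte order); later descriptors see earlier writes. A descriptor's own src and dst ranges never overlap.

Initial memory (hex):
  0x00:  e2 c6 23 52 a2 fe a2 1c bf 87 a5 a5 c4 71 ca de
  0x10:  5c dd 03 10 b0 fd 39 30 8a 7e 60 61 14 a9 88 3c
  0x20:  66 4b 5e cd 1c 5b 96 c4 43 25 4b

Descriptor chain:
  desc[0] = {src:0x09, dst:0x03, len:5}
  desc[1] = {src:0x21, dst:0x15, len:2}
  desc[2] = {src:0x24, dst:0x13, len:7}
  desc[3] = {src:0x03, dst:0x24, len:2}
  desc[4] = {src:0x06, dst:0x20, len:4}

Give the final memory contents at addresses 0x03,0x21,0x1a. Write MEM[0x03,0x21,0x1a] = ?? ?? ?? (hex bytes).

#0 dst[0x03+5] := {0x87,0xa5,0xa5,0xc4,0x71}
#1 dst[0x15+2] := {0x4b,0x5e}
#2 dst[0x13+7] := {0x1c,0x5b,0x96,0xc4,0x43,0x25,0x4b}
#3 dst[0x24+2] := {0x87,0xa5}
#4 dst[0x20+4] := {0xc4,0x71,0xbf,0x87}
query mem[0x03]=0x87, mem[0x21]=0x71, mem[0x1a]=0x60

MEM[0x03,0x21,0x1a] = 87 71 60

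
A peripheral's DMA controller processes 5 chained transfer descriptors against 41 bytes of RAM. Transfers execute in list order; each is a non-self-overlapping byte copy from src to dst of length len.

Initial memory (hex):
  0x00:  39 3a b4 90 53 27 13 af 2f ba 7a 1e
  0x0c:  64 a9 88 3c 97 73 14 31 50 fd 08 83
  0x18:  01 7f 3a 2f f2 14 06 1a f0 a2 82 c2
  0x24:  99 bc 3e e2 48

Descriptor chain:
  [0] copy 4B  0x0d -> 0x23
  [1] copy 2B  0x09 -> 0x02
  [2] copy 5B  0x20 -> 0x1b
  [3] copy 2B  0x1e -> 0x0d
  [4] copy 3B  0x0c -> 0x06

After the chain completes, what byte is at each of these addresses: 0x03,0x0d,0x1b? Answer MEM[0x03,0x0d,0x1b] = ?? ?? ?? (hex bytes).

  after D0: wrote 4B at 0x23 = a9883c97
  after D1: wrote 2B at 0x02 = ba7a
  after D2: wrote 5B at 0x1b = f0a282a988
  after D3: wrote 2B at 0x0d = a988
  after D4: wrote 3B at 0x06 = 64a988
query mem[0x03]=0x7a, mem[0x0d]=0xa9, mem[0x1b]=0xf0

MEM[0x03,0x0d,0x1b] = 7a a9 f0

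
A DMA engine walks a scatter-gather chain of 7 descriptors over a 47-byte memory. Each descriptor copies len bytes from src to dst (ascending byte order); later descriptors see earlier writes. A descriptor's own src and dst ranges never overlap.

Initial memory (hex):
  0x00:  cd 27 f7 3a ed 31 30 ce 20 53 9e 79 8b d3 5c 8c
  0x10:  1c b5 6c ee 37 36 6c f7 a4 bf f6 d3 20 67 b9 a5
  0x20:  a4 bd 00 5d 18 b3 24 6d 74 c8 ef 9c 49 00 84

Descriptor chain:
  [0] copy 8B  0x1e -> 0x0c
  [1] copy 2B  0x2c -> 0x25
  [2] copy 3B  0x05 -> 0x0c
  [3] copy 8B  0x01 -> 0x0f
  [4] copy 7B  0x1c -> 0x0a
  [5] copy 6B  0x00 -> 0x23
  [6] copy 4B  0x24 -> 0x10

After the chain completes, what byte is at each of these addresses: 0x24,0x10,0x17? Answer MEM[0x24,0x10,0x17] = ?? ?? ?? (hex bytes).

MEM[0x24,0x10,0x17] = 27 27 f7

  after D0: wrote 8B at 0x0c = b9a5a4bd005d18b3
  after D1: wrote 2B at 0x25 = 4900
  after D2: wrote 3B at 0x0c = 3130ce
  after D3: wrote 8B at 0x0f = 27f73aed3130ce20
  after D4: wrote 7B at 0x0a = 2067b9a5a4bd00
  after D5: wrote 6B at 0x23 = cd27f73aed31
  after D6: wrote 4B at 0x10 = 27f73aed
query mem[0x24]=0x27, mem[0x10]=0x27, mem[0x17]=0xf7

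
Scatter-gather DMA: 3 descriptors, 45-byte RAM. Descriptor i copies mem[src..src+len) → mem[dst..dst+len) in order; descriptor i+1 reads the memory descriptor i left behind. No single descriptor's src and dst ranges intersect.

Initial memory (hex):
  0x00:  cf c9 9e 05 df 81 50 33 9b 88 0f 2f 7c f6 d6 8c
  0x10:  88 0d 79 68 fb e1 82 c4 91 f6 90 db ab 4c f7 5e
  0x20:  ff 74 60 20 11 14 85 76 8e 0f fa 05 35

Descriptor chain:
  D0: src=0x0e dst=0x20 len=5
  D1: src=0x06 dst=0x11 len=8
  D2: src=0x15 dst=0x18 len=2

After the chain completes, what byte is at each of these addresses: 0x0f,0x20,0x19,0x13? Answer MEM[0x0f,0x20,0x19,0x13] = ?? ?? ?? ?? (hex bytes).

MEM[0x0f,0x20,0x19,0x13] = 8c d6 2f 9b

#0 dst[0x20+5] := {0xd6,0x8c,0x88,0x0d,0x79}
#1 dst[0x11+8] := {0x50,0x33,0x9b,0x88,0x0f,0x2f,0x7c,0xf6}
#2 dst[0x18+2] := {0x0f,0x2f}
query mem[0x0f]=0x8c, mem[0x20]=0xd6, mem[0x19]=0x2f, mem[0x13]=0x9b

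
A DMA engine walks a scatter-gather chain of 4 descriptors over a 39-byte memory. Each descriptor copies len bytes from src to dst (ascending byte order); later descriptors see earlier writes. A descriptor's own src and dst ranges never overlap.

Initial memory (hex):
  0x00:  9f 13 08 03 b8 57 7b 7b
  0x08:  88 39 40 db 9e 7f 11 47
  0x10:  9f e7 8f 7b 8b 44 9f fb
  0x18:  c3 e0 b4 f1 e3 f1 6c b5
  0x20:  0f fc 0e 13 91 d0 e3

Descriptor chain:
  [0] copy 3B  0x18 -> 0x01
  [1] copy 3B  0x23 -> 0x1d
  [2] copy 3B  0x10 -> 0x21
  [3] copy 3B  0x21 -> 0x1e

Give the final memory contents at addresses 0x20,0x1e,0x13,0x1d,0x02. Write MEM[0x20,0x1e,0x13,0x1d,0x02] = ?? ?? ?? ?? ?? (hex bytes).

  after D0: wrote 3B at 0x01 = c3e0b4
  after D1: wrote 3B at 0x1d = 1391d0
  after D2: wrote 3B at 0x21 = 9fe78f
  after D3: wrote 3B at 0x1e = 9fe78f
query mem[0x20]=0x8f, mem[0x1e]=0x9f, mem[0x13]=0x7b, mem[0x1d]=0x13, mem[0x02]=0xe0

MEM[0x20,0x1e,0x13,0x1d,0x02] = 8f 9f 7b 13 e0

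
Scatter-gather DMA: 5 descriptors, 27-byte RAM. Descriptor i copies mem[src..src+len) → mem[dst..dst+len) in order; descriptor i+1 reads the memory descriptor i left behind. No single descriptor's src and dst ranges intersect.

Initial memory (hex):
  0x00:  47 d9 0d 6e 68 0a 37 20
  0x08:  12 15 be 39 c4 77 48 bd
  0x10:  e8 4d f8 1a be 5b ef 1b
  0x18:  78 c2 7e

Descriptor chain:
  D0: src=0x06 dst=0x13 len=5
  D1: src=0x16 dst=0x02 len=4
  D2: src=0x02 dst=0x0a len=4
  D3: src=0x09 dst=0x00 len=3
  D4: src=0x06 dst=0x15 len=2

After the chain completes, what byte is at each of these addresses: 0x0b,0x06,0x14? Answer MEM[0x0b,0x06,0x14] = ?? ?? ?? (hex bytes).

D0: mem[0x13..0x17] <- [37 20 12 15 be]
D1: mem[0x02..0x05] <- [15 be 78 c2]
D2: mem[0x0a..0x0d] <- [15 be 78 c2]
D3: mem[0x00..0x02] <- [15 15 be]
D4: mem[0x15..0x16] <- [37 20]
query mem[0x0b]=0xbe, mem[0x06]=0x37, mem[0x14]=0x20

MEM[0x0b,0x06,0x14] = be 37 20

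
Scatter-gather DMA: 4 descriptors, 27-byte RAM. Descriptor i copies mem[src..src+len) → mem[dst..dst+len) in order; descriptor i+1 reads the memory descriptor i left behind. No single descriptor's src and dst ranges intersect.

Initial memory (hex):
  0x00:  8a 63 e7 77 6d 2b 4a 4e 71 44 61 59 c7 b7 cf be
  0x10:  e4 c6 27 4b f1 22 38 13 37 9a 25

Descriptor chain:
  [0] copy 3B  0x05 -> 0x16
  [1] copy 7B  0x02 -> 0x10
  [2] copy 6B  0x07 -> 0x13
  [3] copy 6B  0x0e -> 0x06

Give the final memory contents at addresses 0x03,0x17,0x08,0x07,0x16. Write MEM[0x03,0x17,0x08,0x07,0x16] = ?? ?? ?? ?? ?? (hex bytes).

MEM[0x03,0x17,0x08,0x07,0x16] = 77 59 e7 be 61

  after D0: wrote 3B at 0x16 = 2b4a4e
  after D1: wrote 7B at 0x10 = e7776d2b4a4e71
  after D2: wrote 6B at 0x13 = 4e71446159c7
  after D3: wrote 6B at 0x06 = cfbee7776d4e
query mem[0x03]=0x77, mem[0x17]=0x59, mem[0x08]=0xe7, mem[0x07]=0xbe, mem[0x16]=0x61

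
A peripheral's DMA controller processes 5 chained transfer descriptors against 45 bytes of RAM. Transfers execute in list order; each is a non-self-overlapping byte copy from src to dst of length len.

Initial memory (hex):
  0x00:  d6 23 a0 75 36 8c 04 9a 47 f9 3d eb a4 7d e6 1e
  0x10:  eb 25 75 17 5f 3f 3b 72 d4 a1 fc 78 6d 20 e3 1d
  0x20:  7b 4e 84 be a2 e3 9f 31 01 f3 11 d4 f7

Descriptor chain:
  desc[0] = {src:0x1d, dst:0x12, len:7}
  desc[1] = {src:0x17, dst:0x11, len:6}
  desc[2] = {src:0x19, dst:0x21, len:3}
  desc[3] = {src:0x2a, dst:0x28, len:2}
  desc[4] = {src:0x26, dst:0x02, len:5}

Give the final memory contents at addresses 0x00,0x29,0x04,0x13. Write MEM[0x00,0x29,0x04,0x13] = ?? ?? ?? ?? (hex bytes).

MEM[0x00,0x29,0x04,0x13] = d6 d4 11 a1

  after D0: wrote 7B at 0x12 = 20e31d7b4e84be
  after D1: wrote 6B at 0x11 = 84bea1fc786d
  after D2: wrote 3B at 0x21 = a1fc78
  after D3: wrote 2B at 0x28 = 11d4
  after D4: wrote 5B at 0x02 = 9f3111d411
query mem[0x00]=0xd6, mem[0x29]=0xd4, mem[0x04]=0x11, mem[0x13]=0xa1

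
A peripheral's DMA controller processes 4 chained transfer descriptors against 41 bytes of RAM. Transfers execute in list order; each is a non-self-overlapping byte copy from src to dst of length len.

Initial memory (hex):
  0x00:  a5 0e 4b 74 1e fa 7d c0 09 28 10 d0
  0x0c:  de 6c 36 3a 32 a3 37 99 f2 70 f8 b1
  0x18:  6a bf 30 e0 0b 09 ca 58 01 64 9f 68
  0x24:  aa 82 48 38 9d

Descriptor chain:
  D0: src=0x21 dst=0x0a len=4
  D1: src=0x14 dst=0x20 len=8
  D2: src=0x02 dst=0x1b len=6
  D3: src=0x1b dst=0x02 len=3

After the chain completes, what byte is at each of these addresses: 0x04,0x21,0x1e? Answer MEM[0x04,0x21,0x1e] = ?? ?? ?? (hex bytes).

#0 dst[0x0a+4] := {0x64,0x9f,0x68,0xaa}
#1 dst[0x20+8] := {0xf2,0x70,0xf8,0xb1,0x6a,0xbf,0x30,0xe0}
#2 dst[0x1b+6] := {0x4b,0x74,0x1e,0xfa,0x7d,0xc0}
#3 dst[0x02+3] := {0x4b,0x74,0x1e}
query mem[0x04]=0x1e, mem[0x21]=0x70, mem[0x1e]=0xfa

MEM[0x04,0x21,0x1e] = 1e 70 fa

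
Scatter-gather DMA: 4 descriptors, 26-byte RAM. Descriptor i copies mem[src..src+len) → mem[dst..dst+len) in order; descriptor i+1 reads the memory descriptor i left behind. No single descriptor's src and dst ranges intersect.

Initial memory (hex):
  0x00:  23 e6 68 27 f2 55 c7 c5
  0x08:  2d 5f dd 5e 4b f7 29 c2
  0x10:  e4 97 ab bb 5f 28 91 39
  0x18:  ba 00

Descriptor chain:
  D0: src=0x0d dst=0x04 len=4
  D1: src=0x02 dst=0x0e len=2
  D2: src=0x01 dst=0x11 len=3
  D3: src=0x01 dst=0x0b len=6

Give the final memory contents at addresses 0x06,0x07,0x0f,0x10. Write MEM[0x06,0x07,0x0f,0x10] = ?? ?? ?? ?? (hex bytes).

D0: mem[0x04..0x07] <- [f7 29 c2 e4]
D1: mem[0x0e..0x0f] <- [68 27]
D2: mem[0x11..0x13] <- [e6 68 27]
D3: mem[0x0b..0x10] <- [e6 68 27 f7 29 c2]
query mem[0x06]=0xc2, mem[0x07]=0xe4, mem[0x0f]=0x29, mem[0x10]=0xc2

MEM[0x06,0x07,0x0f,0x10] = c2 e4 29 c2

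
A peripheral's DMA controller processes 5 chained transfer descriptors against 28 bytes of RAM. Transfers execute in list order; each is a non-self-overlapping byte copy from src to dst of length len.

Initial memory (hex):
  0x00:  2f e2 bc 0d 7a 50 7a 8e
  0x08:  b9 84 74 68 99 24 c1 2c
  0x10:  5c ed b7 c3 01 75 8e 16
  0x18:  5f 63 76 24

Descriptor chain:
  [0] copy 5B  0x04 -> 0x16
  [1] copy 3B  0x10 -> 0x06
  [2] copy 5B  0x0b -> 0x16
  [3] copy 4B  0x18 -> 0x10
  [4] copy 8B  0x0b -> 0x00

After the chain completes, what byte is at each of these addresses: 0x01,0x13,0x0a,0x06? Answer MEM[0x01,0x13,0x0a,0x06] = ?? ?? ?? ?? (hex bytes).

[0] 0x04->0x16 len=5 : 7a 50 7a 8e b9
[1] 0x10->0x06 len=3 : 5c ed b7
[2] 0x0b->0x16 len=5 : 68 99 24 c1 2c
[3] 0x18->0x10 len=4 : 24 c1 2c 24
[4] 0x0b->0x00 len=8 : 68 99 24 c1 2c 24 c1 2c
query mem[0x01]=0x99, mem[0x13]=0x24, mem[0x0a]=0x74, mem[0x06]=0xc1

MEM[0x01,0x13,0x0a,0x06] = 99 24 74 c1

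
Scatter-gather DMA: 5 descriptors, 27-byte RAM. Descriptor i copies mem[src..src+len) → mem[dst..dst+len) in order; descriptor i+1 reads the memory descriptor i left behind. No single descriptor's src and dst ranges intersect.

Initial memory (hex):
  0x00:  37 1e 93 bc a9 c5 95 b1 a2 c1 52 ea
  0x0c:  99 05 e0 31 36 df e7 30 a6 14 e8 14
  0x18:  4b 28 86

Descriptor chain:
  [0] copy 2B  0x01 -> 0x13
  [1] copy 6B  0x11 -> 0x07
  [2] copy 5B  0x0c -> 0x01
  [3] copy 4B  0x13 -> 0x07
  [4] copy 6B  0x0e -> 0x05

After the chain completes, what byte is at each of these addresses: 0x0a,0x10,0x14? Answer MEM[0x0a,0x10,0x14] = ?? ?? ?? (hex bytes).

MEM[0x0a,0x10,0x14] = 1e 36 93

  after D0: wrote 2B at 0x13 = 1e93
  after D1: wrote 6B at 0x07 = dfe71e9314e8
  after D2: wrote 5B at 0x01 = e805e03136
  after D3: wrote 4B at 0x07 = 1e9314e8
  after D4: wrote 6B at 0x05 = e03136dfe71e
query mem[0x0a]=0x1e, mem[0x10]=0x36, mem[0x14]=0x93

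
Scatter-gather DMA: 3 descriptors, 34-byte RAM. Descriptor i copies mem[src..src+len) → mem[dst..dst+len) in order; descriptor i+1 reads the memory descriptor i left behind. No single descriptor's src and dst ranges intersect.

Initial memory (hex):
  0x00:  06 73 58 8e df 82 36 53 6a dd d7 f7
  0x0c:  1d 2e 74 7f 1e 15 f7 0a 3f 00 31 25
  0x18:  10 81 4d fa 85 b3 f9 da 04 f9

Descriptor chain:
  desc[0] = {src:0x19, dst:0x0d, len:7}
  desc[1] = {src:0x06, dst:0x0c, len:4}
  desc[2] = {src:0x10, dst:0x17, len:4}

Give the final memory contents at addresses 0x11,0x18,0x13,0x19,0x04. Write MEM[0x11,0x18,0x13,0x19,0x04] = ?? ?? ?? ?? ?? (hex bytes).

D0: mem[0x0d..0x13] <- [81 4d fa 85 b3 f9 da]
D1: mem[0x0c..0x0f] <- [36 53 6a dd]
D2: mem[0x17..0x1a] <- [85 b3 f9 da]
query mem[0x11]=0xb3, mem[0x18]=0xb3, mem[0x13]=0xda, mem[0x19]=0xf9, mem[0x04]=0xdf

MEM[0x11,0x18,0x13,0x19,0x04] = b3 b3 da f9 df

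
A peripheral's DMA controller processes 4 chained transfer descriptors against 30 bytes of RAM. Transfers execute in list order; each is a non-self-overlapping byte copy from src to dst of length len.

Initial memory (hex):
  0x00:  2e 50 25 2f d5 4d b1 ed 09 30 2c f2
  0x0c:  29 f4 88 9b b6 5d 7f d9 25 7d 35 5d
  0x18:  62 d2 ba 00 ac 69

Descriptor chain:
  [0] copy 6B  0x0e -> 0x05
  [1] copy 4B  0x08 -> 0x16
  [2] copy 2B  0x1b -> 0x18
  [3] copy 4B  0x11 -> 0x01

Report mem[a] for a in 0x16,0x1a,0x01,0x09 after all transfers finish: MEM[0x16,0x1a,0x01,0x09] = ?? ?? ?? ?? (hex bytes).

[0] 0x0e->0x05 len=6 : 88 9b b6 5d 7f d9
[1] 0x08->0x16 len=4 : 5d 7f d9 f2
[2] 0x1b->0x18 len=2 : 00 ac
[3] 0x11->0x01 len=4 : 5d 7f d9 25
query mem[0x16]=0x5d, mem[0x1a]=0xba, mem[0x01]=0x5d, mem[0x09]=0x7f

MEM[0x16,0x1a,0x01,0x09] = 5d ba 5d 7f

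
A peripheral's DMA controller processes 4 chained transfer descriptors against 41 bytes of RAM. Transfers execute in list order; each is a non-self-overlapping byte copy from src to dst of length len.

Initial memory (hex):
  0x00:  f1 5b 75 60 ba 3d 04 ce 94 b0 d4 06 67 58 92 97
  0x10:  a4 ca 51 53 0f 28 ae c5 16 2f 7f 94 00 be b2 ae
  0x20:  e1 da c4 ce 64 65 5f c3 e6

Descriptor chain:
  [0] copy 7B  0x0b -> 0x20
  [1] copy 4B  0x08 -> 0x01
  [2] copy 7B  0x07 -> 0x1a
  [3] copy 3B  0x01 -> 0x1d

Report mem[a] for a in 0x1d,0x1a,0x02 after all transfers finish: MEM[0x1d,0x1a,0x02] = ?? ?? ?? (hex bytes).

[0] 0x0b->0x20 len=7 : 06 67 58 92 97 a4 ca
[1] 0x08->0x01 len=4 : 94 b0 d4 06
[2] 0x07->0x1a len=7 : ce 94 b0 d4 06 67 58
[3] 0x01->0x1d len=3 : 94 b0 d4
query mem[0x1d]=0x94, mem[0x1a]=0xce, mem[0x02]=0xb0

MEM[0x1d,0x1a,0x02] = 94 ce b0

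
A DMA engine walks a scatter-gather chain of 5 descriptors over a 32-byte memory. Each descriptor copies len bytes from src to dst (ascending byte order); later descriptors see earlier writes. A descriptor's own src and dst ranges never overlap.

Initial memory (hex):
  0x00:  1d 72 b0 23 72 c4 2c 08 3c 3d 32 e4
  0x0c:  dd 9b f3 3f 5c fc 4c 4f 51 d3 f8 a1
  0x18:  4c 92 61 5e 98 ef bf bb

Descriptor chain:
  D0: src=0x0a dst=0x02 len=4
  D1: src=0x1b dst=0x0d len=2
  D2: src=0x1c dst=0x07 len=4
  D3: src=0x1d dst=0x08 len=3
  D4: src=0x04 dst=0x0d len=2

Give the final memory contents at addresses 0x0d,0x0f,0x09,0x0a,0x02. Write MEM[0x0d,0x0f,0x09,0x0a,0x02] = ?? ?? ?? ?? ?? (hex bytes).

MEM[0x0d,0x0f,0x09,0x0a,0x02] = dd 3f bf bb 32

  after D0: wrote 4B at 0x02 = 32e4dd9b
  after D1: wrote 2B at 0x0d = 5e98
  after D2: wrote 4B at 0x07 = 98efbfbb
  after D3: wrote 3B at 0x08 = efbfbb
  after D4: wrote 2B at 0x0d = dd9b
query mem[0x0d]=0xdd, mem[0x0f]=0x3f, mem[0x09]=0xbf, mem[0x0a]=0xbb, mem[0x02]=0x32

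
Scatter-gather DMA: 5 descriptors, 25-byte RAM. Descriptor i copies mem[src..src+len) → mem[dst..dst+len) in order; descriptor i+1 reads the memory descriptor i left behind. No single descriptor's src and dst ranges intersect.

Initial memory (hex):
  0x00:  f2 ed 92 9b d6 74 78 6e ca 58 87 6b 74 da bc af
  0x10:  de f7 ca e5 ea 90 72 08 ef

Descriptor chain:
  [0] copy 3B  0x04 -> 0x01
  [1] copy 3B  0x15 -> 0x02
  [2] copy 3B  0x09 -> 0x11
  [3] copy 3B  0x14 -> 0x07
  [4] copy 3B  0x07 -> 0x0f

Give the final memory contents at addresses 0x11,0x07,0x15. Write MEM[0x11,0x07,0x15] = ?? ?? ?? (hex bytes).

D0: mem[0x01..0x03] <- [d6 74 78]
D1: mem[0x02..0x04] <- [90 72 08]
D2: mem[0x11..0x13] <- [58 87 6b]
D3: mem[0x07..0x09] <- [ea 90 72]
D4: mem[0x0f..0x11] <- [ea 90 72]
query mem[0x11]=0x72, mem[0x07]=0xea, mem[0x15]=0x90

MEM[0x11,0x07,0x15] = 72 ea 90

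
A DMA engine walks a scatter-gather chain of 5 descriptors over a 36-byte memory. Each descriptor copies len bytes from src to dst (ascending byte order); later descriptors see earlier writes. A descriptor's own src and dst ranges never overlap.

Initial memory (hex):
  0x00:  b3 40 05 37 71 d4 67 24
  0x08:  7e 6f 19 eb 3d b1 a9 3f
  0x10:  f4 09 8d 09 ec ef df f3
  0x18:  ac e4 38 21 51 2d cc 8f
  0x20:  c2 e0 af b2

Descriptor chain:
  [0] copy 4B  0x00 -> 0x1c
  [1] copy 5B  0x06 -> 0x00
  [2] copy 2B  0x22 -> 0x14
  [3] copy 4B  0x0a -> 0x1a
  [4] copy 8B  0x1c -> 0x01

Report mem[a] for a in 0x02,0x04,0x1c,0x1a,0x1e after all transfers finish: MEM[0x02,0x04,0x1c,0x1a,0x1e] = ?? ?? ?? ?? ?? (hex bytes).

#0 dst[0x1c+4] := {0xb3,0x40,0x05,0x37}
#1 dst[0x00+5] := {0x67,0x24,0x7e,0x6f,0x19}
#2 dst[0x14+2] := {0xaf,0xb2}
#3 dst[0x1a+4] := {0x19,0xeb,0x3d,0xb1}
#4 dst[0x01+8] := {0x3d,0xb1,0x05,0x37,0xc2,0xe0,0xaf,0xb2}
query mem[0x02]=0xb1, mem[0x04]=0x37, mem[0x1c]=0x3d, mem[0x1a]=0x19, mem[0x1e]=0x05

MEM[0x02,0x04,0x1c,0x1a,0x1e] = b1 37 3d 19 05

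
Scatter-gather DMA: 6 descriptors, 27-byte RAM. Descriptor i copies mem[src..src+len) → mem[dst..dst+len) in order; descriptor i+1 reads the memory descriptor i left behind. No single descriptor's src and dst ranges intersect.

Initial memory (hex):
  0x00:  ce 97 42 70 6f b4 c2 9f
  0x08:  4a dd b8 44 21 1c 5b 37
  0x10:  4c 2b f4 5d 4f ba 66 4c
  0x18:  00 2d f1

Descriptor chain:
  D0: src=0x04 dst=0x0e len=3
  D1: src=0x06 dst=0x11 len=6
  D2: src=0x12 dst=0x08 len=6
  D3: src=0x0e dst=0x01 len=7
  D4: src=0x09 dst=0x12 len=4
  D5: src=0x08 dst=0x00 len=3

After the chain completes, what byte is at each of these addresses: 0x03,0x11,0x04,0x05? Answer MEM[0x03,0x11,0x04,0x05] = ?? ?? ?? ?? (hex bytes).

#0 dst[0x0e+3] := {0x6f,0xb4,0xc2}
#1 dst[0x11+6] := {0xc2,0x9f,0x4a,0xdd,0xb8,0x44}
#2 dst[0x08+6] := {0x9f,0x4a,0xdd,0xb8,0x44,0x4c}
#3 dst[0x01+7] := {0x6f,0xb4,0xc2,0xc2,0x9f,0x4a,0xdd}
#4 dst[0x12+4] := {0x4a,0xdd,0xb8,0x44}
#5 dst[0x00+3] := {0x9f,0x4a,0xdd}
query mem[0x03]=0xc2, mem[0x11]=0xc2, mem[0x04]=0xc2, mem[0x05]=0x9f

MEM[0x03,0x11,0x04,0x05] = c2 c2 c2 9f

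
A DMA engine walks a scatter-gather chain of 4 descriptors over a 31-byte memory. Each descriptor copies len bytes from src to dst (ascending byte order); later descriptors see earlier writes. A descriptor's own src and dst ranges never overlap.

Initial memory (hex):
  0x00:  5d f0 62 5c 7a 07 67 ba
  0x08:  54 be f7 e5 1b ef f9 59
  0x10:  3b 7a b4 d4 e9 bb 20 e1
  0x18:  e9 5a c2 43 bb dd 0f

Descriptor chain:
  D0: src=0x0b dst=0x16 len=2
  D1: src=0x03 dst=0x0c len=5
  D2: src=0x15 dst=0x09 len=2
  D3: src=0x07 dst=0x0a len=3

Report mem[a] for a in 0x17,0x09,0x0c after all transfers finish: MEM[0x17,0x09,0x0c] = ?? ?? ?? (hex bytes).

MEM[0x17,0x09,0x0c] = 1b bb bb

#0 dst[0x16+2] := {0xe5,0x1b}
#1 dst[0x0c+5] := {0x5c,0x7a,0x07,0x67,0xba}
#2 dst[0x09+2] := {0xbb,0xe5}
#3 dst[0x0a+3] := {0xba,0x54,0xbb}
query mem[0x17]=0x1b, mem[0x09]=0xbb, mem[0x0c]=0xbb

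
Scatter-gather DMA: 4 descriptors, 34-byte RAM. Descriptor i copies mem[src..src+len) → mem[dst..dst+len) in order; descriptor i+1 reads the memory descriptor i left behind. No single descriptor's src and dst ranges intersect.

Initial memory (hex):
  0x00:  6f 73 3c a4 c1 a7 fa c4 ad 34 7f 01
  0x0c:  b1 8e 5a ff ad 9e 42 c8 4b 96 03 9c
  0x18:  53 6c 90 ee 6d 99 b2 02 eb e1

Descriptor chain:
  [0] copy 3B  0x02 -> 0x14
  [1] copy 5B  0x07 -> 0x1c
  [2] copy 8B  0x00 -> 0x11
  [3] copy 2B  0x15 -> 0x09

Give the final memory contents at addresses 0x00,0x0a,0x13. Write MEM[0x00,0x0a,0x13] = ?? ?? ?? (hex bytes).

[0] 0x02->0x14 len=3 : 3c a4 c1
[1] 0x07->0x1c len=5 : c4 ad 34 7f 01
[2] 0x00->0x11 len=8 : 6f 73 3c a4 c1 a7 fa c4
[3] 0x15->0x09 len=2 : c1 a7
query mem[0x00]=0x6f, mem[0x0a]=0xa7, mem[0x13]=0x3c

MEM[0x00,0x0a,0x13] = 6f a7 3c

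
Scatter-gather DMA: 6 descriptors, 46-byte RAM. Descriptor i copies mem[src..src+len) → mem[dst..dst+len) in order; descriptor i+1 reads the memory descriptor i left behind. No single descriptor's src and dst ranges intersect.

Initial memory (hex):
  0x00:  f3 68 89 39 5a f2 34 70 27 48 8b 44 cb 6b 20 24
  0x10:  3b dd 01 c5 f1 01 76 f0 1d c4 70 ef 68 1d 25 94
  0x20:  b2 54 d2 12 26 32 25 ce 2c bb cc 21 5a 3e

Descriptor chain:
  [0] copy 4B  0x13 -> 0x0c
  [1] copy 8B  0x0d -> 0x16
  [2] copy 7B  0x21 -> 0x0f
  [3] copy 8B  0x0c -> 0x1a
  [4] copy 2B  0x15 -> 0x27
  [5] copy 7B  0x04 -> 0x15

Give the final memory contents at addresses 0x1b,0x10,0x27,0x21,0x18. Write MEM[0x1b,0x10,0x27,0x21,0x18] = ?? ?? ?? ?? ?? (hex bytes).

MEM[0x1b,0x10,0x27,0x21,0x18] = 8b d2 ce 32 70

[0] 0x13->0x0c len=4 : c5 f1 01 76
[1] 0x0d->0x16 len=8 : f1 01 76 3b dd 01 c5 f1
[2] 0x21->0x0f len=7 : 54 d2 12 26 32 25 ce
[3] 0x0c->0x1a len=8 : c5 f1 01 54 d2 12 26 32
[4] 0x15->0x27 len=2 : ce f1
[5] 0x04->0x15 len=7 : 5a f2 34 70 27 48 8b
query mem[0x1b]=0x8b, mem[0x10]=0xd2, mem[0x27]=0xce, mem[0x21]=0x32, mem[0x18]=0x70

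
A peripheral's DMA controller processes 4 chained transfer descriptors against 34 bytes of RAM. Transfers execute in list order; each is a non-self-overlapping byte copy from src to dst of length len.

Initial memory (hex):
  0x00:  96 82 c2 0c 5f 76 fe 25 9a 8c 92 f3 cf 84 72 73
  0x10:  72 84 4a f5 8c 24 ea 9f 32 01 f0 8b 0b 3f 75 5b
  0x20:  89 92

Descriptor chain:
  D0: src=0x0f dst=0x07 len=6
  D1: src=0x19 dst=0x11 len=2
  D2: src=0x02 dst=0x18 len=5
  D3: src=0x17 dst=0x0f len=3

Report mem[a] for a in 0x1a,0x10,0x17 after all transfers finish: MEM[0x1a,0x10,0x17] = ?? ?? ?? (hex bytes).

MEM[0x1a,0x10,0x17] = 5f c2 9f

  after D0: wrote 6B at 0x07 = 7372844af58c
  after D1: wrote 2B at 0x11 = 01f0
  after D2: wrote 5B at 0x18 = c20c5f76fe
  after D3: wrote 3B at 0x0f = 9fc20c
query mem[0x1a]=0x5f, mem[0x10]=0xc2, mem[0x17]=0x9f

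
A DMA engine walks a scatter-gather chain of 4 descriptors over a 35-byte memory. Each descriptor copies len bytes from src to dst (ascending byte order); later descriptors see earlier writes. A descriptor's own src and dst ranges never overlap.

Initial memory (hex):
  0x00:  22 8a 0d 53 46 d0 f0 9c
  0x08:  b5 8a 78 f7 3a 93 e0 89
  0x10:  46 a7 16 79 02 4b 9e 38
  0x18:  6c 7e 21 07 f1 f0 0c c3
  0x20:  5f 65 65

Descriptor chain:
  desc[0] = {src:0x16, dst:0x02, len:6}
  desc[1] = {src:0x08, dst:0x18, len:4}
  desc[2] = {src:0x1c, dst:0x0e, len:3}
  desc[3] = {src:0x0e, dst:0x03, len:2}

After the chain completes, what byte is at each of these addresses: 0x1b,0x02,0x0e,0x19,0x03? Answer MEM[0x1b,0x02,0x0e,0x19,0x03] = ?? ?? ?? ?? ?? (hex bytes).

D0: mem[0x02..0x07] <- [9e 38 6c 7e 21 07]
D1: mem[0x18..0x1b] <- [b5 8a 78 f7]
D2: mem[0x0e..0x10] <- [f1 f0 0c]
D3: mem[0x03..0x04] <- [f1 f0]
query mem[0x1b]=0xf7, mem[0x02]=0x9e, mem[0x0e]=0xf1, mem[0x19]=0x8a, mem[0x03]=0xf1

MEM[0x1b,0x02,0x0e,0x19,0x03] = f7 9e f1 8a f1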